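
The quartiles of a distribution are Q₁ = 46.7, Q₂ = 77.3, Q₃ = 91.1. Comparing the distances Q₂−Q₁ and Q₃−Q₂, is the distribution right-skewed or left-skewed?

Q₂ − Q₁ = 30.6;  Q₃ − Q₂ = 13.8
Q₂ − Q₁ > Q₃ − Q₂ ⇒ the lower half is more spread out ⇒ left-skewed.

left-skewed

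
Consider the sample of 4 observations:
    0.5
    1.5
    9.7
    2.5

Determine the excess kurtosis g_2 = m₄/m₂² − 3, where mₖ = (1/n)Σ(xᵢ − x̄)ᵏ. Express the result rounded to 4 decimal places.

-0.7650

x̄ = 3.5500
Σ(xᵢ − x̄)² = 52.4300 ⇒ m₂ = 13.10750
Σ(xᵢ − x̄)⁴ = 1535.9545 ⇒ m₄ = 383.98863
m₂² = 171.80656
g_2 = m₄/m₂² − 3 = 2.23501 − 3 ≈ -0.7650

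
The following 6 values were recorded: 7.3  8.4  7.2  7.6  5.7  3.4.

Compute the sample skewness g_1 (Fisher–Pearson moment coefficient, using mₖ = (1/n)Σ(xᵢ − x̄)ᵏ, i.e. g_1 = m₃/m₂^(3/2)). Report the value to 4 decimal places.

x̄ = (7.3 + 8.4 + 7.2 + 7.6 + 5.7 + 3.4) / 6 = 6.6000
deviations (xᵢ − x̄): 0.7000, 1.8000, 0.6000, 1.0000, -0.9000, -3.2000
Σ(xᵢ − x̄)² = 16.1400 ⇒ m₂ = 16.1400/6 = 2.69000
Σ(xᵢ − x̄)³ = -26.1060 ⇒ m₃ = -26.1060/6 = -4.35100
m₂^(3/2) = 2.69000^(1.5) = 4.41193
g_1 = m₃ / m₂^(3/2) = -4.35100 / 4.41193 ≈ -0.9862

-0.9862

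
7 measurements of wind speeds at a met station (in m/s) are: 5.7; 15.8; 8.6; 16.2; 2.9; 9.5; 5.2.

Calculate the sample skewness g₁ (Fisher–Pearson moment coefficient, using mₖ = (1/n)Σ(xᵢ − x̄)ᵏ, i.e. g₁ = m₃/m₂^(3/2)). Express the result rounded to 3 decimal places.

x̄ = (5.7 + 15.8 + 8.6 + 16.2 + 2.9 + 9.5 + 5.2) / 7 = 9.1286
deviations (xᵢ − x̄): -3.4286, 6.6714, -0.5286, 7.0714, -6.2286, 0.3714, -3.9286
Σ(xᵢ − x̄)² = 160.9143 ⇒ m₂ = 160.9143/7 = 22.98776
Σ(xᵢ − x̄)³ = 307.8692 ⇒ m₃ = 307.8692/7 = 43.98131
m₂^(3/2) = 22.98776^(1.5) = 110.21605
g₁ = m₃ / m₂^(3/2) = 43.98131 / 110.21605 ≈ 0.399

0.399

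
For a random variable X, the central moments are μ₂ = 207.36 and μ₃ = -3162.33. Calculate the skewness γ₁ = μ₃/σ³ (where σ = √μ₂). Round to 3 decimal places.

σ = √μ₂ = √207.36 = 14.40000
σ³ = μ₂^(3/2) = 2985.98400
γ₁ = μ₃/σ³ = -3162.33 / 2985.98400 ≈ -1.059

-1.059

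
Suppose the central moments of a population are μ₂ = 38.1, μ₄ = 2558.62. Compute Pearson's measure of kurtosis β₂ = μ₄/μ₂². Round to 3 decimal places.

μ₂² = 38.1² = 1451.61000
μ₄/μ₂² = 2558.62 / 1451.61000 = 1.76261
β₂ ≈ 1.763

1.763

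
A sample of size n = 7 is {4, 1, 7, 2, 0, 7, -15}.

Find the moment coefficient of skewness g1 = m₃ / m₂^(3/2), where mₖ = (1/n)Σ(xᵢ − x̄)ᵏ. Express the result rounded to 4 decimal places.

-1.4810

x̄ = (4 + 1 + 7 + 2 + 0 + 7 - 15) / 7 = 0.8571
deviations (xᵢ − x̄): 3.1429, 0.1429, 6.1429, 1.1429, -0.8571, 6.1429, -15.8571
Σ(xᵢ − x̄)² = 338.8571 ⇒ m₂ = 338.8571/7 = 48.40816
Σ(xᵢ − x̄)³ = -3491.7551 ⇒ m₃ = -3491.7551/7 = -498.82216
m₂^(3/2) = 48.40816^(1.5) = 336.80452
g1 = m₃ / m₂^(3/2) = -498.82216 / 336.80452 ≈ -1.4810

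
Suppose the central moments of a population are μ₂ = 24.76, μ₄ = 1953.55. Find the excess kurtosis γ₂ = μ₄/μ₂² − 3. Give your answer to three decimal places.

μ₂² = 24.76² = 613.05760
μ₄/μ₂² = 1953.55 / 613.05760 = 3.18657
γ₂ = 3.18657 − 3 ≈ 0.187

0.187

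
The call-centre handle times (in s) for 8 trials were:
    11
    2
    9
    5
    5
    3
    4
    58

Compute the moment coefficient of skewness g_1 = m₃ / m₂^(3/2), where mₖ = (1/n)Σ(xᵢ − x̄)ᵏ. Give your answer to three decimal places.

2.155

x̄ = (11 + 2 + 9 + 5 + 5 + 3 + 4 + 58) / 8 = 12.1250
deviations (xᵢ − x̄): -1.1250, -10.1250, -3.1250, -7.1250, -7.1250, -9.1250, -8.1250, 45.8750
Σ(xᵢ − x̄)² = 2468.8750 ⇒ m₂ = 2468.8750/8 = 308.60938
Σ(xᵢ − x̄)³ = 93455.1563 ⇒ m₃ = 93455.1563/8 = 11681.89453
m₂^(3/2) = 308.60938^(1.5) = 5421.42773
g_1 = m₃ / m₂^(3/2) = 11681.89453 / 5421.42773 ≈ 2.155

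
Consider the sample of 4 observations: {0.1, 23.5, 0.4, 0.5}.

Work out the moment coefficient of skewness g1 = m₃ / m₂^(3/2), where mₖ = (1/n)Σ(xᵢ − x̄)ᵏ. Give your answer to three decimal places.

1.154

x̄ = (0.1 + 23.5 + 0.4 + 0.5) / 4 = 6.1250
deviations (xᵢ − x̄): -6.0250, 17.3750, -5.7250, -5.6250
Σ(xᵢ − x̄)² = 402.6075 ⇒ m₂ = 402.6075/4 = 100.65188
Σ(xᵢ − x̄)³ = 4661.0194 ⇒ m₃ = 4661.0194/4 = 1165.25484
m₂^(3/2) = 100.65188^(1.5) = 1009.79404
g1 = m₃ / m₂^(3/2) = 1165.25484 / 1009.79404 ≈ 1.154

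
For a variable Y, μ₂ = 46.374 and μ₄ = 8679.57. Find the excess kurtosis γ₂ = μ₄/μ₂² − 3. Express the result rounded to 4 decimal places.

μ₂² = 46.374² = 2150.54788
μ₄/μ₂² = 8679.57 / 2150.54788 = 4.03598
γ₂ = 4.03598 − 3 ≈ 1.0360

1.0360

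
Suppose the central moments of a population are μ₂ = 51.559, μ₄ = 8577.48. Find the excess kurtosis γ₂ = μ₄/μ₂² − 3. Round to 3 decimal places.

0.227

μ₂² = 51.559² = 2658.33048
μ₄/μ₂² = 8577.48 / 2658.33048 = 3.22664
γ₂ = 3.22664 − 3 ≈ 0.227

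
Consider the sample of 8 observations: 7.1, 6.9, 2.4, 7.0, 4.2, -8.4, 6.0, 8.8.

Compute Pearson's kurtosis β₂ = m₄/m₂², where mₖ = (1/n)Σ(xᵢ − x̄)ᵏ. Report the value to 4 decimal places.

x̄ = 4.2500
Σ(xᵢ − x̄)² = 209.9200 ⇒ m₂ = 26.24000
Σ(xᵢ − x̄)⁴ = 26229.3684 ⇒ m₄ = 3278.67104
m₂² = 688.53760
β₂ = m₄/m₂² = 3278.67104 / 688.53760 ≈ 4.7618

4.7618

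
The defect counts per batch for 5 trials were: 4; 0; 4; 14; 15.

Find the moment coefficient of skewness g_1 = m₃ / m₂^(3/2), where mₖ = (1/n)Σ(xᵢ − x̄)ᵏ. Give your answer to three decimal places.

0.226

x̄ = (4 + 0 + 4 + 14 + 15) / 5 = 7.4000
deviations (xᵢ − x̄): -3.4000, -7.4000, -3.4000, 6.6000, 7.6000
Σ(xᵢ − x̄)² = 179.2000 ⇒ m₂ = 179.2000/5 = 35.84000
Σ(xᵢ − x̄)³ = 242.6400 ⇒ m₃ = 242.6400/5 = 48.52800
m₂^(3/2) = 35.84000^(1.5) = 214.56160
g_1 = m₃ / m₂^(3/2) = 48.52800 / 214.56160 ≈ 0.226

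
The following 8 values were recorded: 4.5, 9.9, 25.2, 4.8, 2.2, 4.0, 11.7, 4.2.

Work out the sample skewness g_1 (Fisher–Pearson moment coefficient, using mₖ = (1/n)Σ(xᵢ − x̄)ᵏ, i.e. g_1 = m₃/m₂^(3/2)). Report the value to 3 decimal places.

1.556

x̄ = (4.5 + 9.9 + 25.2 + 4.8 + 2.2 + 4.0 + 11.7 + 4.2) / 8 = 8.3125
deviations (xᵢ − x̄): -3.8125, 1.5875, 16.8875, -3.5125, -6.1125, -4.3125, 3.3875, -4.1125
Σ(xᵢ − x̄)² = 398.9288 ⇒ m₂ = 398.9288/8 = 49.86609
Σ(xᵢ − x̄)³ = 4382.0932 ⇒ m₃ = 4382.0932/8 = 547.76164
m₂^(3/2) = 49.86609^(1.5) = 352.13405
g_1 = m₃ / m₂^(3/2) = 547.76164 / 352.13405 ≈ 1.556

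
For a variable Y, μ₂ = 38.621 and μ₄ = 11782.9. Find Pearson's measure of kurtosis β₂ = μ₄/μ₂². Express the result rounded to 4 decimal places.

μ₂² = 38.621² = 1491.58164
μ₄/μ₂² = 11782.9 / 1491.58164 = 7.89960
β₂ ≈ 7.8996

7.8996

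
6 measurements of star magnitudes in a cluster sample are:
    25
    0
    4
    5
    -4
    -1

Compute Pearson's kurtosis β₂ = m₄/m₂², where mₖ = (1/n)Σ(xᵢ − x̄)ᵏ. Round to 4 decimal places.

x̄ = 4.8333
Σ(xᵢ − x̄)² = 542.8333 ⇒ m₂ = 90.47222
Σ(xᵢ − x̄)⁴ = 173192.8194 ⇒ m₄ = 28865.46991
m₂² = 8185.22299
β₂ = m₄/m₂² = 28865.46991 / 8185.22299 ≈ 3.5265

3.5265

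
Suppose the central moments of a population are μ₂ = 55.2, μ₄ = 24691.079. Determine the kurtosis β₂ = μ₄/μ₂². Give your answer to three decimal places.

8.103

μ₂² = 55.2² = 3047.04000
μ₄/μ₂² = 24691.079 / 3047.04000 = 8.10330
β₂ ≈ 8.103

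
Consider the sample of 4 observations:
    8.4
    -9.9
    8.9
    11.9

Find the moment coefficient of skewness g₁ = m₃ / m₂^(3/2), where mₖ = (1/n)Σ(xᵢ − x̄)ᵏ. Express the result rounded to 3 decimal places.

x̄ = (8.4 - 9.9 + 8.9 + 11.9) / 4 = 4.8250
deviations (xᵢ − x̄): 3.5750, -14.7250, 4.0750, 7.0750
Σ(xᵢ − x̄)² = 296.2675 ⇒ m₂ = 296.2675/4 = 74.06688
Σ(xᵢ − x̄)³ = -2725.2551 ⇒ m₃ = -2725.2551/4 = -681.31378
m₂^(3/2) = 74.06688^(1.5) = 637.43519
g₁ = m₃ / m₂^(3/2) = -681.31378 / 637.43519 ≈ -1.069

-1.069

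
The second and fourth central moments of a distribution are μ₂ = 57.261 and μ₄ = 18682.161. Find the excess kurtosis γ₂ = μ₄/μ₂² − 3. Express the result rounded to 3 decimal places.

2.698

μ₂² = 57.261² = 3278.82212
μ₄/μ₂² = 18682.161 / 3278.82212 = 5.69783
γ₂ = 5.69783 − 3 ≈ 2.698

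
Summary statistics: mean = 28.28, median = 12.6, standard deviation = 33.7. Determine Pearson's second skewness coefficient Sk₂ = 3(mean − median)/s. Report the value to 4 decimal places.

1.3958

Sk₂ = 3(28.28 − 12.6) / 33.7 = 3 × 15.6800 / 33.7
    = 47.0400 / 33.7 ≈ 1.3958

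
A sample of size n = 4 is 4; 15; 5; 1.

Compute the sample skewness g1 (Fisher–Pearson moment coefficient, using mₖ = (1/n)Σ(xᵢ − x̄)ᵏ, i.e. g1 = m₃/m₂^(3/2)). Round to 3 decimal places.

x̄ = (4 + 15 + 5 + 1) / 4 = 6.2500
deviations (xᵢ − x̄): -2.2500, 8.7500, -1.2500, -5.2500
Σ(xᵢ − x̄)² = 110.7500 ⇒ m₂ = 110.7500/4 = 27.68750
Σ(xᵢ − x̄)³ = 511.8750 ⇒ m₃ = 511.8750/4 = 127.96875
m₂^(3/2) = 27.68750^(1.5) = 145.68862
g1 = m₃ / m₂^(3/2) = 127.96875 / 145.68862 ≈ 0.878

0.878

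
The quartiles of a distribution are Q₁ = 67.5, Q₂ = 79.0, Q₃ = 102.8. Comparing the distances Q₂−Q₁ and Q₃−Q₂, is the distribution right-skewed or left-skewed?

right-skewed

Q₂ − Q₁ = 11.5;  Q₃ − Q₂ = 23.8
Q₃ − Q₂ > Q₂ − Q₁ ⇒ the upper half is more spread out ⇒ right-skewed.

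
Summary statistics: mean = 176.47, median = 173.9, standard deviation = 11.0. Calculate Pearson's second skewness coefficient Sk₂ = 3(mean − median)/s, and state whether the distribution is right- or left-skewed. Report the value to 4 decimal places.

Sk₂ = 3(176.47 − 173.9) / 11.0 = 3 × 2.5700 / 11.0
    = 7.7100 / 11.0 ≈ 0.7009
Sk₂ > 0 ⇒ mean > median ⇒ right-skewed (positive skew).

0.7009, right-skewed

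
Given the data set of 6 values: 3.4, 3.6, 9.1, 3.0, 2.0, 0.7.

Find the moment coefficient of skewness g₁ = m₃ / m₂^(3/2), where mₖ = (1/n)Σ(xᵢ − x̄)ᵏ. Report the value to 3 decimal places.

x̄ = (3.4 + 3.6 + 9.1 + 3.0 + 2.0 + 0.7) / 6 = 3.6333
deviations (xᵢ − x̄): -0.2333, -0.0333, 5.4667, -0.6333, -1.6333, -2.9333
Σ(xᵢ − x̄)² = 41.6133 ⇒ m₂ = 41.6133/6 = 6.93556
Σ(xᵢ − x̄)³ = 133.5044 ⇒ m₃ = 133.5044/6 = 22.25074
m₂^(3/2) = 6.93556^(1.5) = 18.26509
g₁ = m₃ / m₂^(3/2) = 22.25074 / 18.26509 ≈ 1.218

1.218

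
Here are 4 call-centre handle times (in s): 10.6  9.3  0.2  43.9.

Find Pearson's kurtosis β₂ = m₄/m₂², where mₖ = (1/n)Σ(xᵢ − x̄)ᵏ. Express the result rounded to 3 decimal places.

2.210

x̄ = 16.0000
Σ(xᵢ − x̄)² = 1102.1000 ⇒ m₂ = 275.52500
Σ(xᵢ − x̄)⁴ = 671107.6754 ⇒ m₄ = 167776.91885
m₂² = 75914.02562
β₂ = m₄/m₂² = 167776.91885 / 75914.02562 ≈ 2.210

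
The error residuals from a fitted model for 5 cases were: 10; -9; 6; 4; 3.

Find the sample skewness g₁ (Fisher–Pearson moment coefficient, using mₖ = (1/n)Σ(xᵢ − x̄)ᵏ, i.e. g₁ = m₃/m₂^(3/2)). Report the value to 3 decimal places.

-0.956

x̄ = (10 - 9 + 6 + 4 + 3) / 5 = 2.8000
deviations (xᵢ − x̄): 7.2000, -11.8000, 3.2000, 1.2000, 0.2000
Σ(xᵢ − x̄)² = 202.8000 ⇒ m₂ = 202.8000/5 = 40.56000
Σ(xᵢ − x̄)³ = -1235.2800 ⇒ m₃ = -1235.2800/5 = -247.05600
m₂^(3/2) = 40.56000^(1.5) = 258.31339
g₁ = m₃ / m₂^(3/2) = -247.05600 / 258.31339 ≈ -0.956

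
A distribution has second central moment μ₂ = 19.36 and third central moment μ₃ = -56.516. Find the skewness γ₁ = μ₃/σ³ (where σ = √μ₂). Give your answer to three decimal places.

σ = √μ₂ = √19.36 = 4.40000
σ³ = μ₂^(3/2) = 85.18400
γ₁ = μ₃/σ³ = -56.516 / 85.18400 ≈ -0.663

-0.663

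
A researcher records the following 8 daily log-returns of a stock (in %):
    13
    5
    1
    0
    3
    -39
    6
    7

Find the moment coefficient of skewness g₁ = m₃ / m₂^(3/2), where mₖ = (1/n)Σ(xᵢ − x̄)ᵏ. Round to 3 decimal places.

x̄ = (13 + 5 + 1 + 0 + 3 - 39 + 6 + 7) / 8 = -0.5000
deviations (xᵢ − x̄): 13.5000, 5.5000, 1.5000, 0.5000, 3.5000, -38.5000, 6.5000, 7.5000
Σ(xᵢ − x̄)² = 1808.0000 ⇒ m₂ = 1808.0000/8 = 226.00000
Σ(xᵢ − x̄)³ = -53697.0000 ⇒ m₃ = -53697.0000/8 = -6712.12500
m₂^(3/2) = 226.00000^(1.5) = 3397.52498
g₁ = m₃ / m₂^(3/2) = -6712.12500 / 3397.52498 ≈ -1.976

-1.976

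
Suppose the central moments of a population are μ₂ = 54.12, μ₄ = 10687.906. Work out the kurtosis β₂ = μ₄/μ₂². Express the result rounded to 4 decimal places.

μ₂² = 54.12² = 2928.97440
μ₄/μ₂² = 10687.906 / 2928.97440 = 3.64903
β₂ ≈ 3.6490

3.6490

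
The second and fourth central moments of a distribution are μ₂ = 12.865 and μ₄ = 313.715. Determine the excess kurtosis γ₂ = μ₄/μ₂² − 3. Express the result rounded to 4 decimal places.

μ₂² = 12.865² = 165.50823
μ₄/μ₂² = 313.715 / 165.50823 = 1.89546
γ₂ = 1.89546 − 3 ≈ -1.1045

-1.1045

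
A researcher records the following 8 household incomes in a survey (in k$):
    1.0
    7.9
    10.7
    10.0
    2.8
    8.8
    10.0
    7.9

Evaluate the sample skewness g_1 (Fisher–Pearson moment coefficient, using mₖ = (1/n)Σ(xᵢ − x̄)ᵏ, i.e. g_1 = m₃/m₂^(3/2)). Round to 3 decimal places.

-0.950

x̄ = (1.0 + 7.9 + 10.7 + 10.0 + 2.8 + 8.8 + 10.0 + 7.9) / 8 = 7.3875
deviations (xᵢ − x̄): -6.3875, 0.5125, 3.3125, 2.6125, -4.5875, 1.4125, 2.6125, 0.5125
Σ(xᵢ − x̄)² = 88.9888 ⇒ m₂ = 88.9888/8 = 11.12359
Σ(xᵢ − x̄)³ = -282.0599 ⇒ m₃ = -282.0599/8 = -35.25749
m₂^(3/2) = 11.12359^(1.5) = 37.09947
g_1 = m₃ / m₂^(3/2) = -35.25749 / 37.09947 ≈ -0.950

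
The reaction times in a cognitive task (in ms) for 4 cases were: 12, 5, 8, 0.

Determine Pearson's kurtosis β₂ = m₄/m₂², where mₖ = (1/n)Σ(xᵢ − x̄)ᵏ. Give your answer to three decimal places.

x̄ = 6.2500
Σ(xᵢ − x̄)² = 76.7500 ⇒ m₂ = 19.18750
Σ(xᵢ − x̄)⁴ = 2630.8281 ⇒ m₄ = 657.70703
m₂² = 368.16016
β₂ = m₄/m₂² = 657.70703 / 368.16016 ≈ 1.786

1.786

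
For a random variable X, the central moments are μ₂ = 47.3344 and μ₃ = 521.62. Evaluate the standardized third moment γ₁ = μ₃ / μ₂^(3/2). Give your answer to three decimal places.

σ = √μ₂ = √47.3344 = 6.88000
σ³ = μ₂^(3/2) = 325.66067
γ₁ = μ₃/σ³ = 521.62 / 325.66067 ≈ 1.602

1.602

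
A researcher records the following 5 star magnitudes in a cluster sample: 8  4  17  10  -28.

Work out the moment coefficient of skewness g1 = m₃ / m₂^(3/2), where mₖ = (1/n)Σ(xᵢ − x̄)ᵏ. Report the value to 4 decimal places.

-1.2265

x̄ = (8 + 4 + 17 + 10 - 28) / 5 = 2.2000
deviations (xᵢ − x̄): 5.8000, 1.8000, 14.8000, 7.8000, -30.2000
Σ(xᵢ − x̄)² = 1228.8000 ⇒ m₂ = 1228.8000/5 = 245.76000
Σ(xᵢ − x̄)³ = -23626.3200 ⇒ m₃ = -23626.3200/5 = -4725.26400
m₂^(3/2) = 245.76000^(1.5) = 3852.71423
g1 = m₃ / m₂^(3/2) = -4725.26400 / 3852.71423 ≈ -1.2265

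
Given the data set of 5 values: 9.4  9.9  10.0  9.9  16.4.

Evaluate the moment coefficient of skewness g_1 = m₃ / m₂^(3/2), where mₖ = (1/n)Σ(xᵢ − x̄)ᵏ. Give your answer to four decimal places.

x̄ = (9.4 + 9.9 + 10.0 + 9.9 + 16.4) / 5 = 11.1200
deviations (xᵢ − x̄): -1.7200, -1.2200, -1.1200, -1.2200, 5.2800
Σ(xᵢ − x̄)² = 35.0680 ⇒ m₂ = 35.0680/5 = 7.01360
Σ(xᵢ − x̄)³ = 137.0729 ⇒ m₃ = 137.0729/5 = 27.41458
m₂^(3/2) = 7.01360^(1.5) = 18.57426
g_1 = m₃ / m₂^(3/2) = 27.41458 / 18.57426 ≈ 1.4759

1.4759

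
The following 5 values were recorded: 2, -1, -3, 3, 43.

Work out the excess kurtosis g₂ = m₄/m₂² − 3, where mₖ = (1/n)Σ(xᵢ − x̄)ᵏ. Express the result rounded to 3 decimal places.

0.175

x̄ = 8.8000
Σ(xᵢ − x̄)² = 1484.8000 ⇒ m₂ = 296.96000
Σ(xᵢ − x̄)⁴ = 1399938.9760 ⇒ m₄ = 279987.79520
m₂² = 88185.24160
g₂ = m₄/m₂² − 3 = 3.17500 − 3 ≈ 0.175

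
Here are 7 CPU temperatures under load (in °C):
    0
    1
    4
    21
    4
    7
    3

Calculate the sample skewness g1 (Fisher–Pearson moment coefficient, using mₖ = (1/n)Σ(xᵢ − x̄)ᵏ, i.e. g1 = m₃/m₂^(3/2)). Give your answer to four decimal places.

1.6280

x̄ = (0 + 1 + 4 + 21 + 4 + 7 + 3) / 7 = 5.7143
deviations (xᵢ − x̄): -5.7143, -4.7143, -1.7143, 15.2857, -1.7143, 1.2857, -2.7143
Σ(xᵢ − x̄)² = 303.4286 ⇒ m₂ = 303.4286/7 = 43.34694
Σ(xᵢ − x̄)³ = 3252.2449 ⇒ m₃ = 3252.2449/7 = 464.60641
m₂^(3/2) = 43.34694^(1.5) = 285.38928
g1 = m₃ / m₂^(3/2) = 464.60641 / 285.38928 ≈ 1.6280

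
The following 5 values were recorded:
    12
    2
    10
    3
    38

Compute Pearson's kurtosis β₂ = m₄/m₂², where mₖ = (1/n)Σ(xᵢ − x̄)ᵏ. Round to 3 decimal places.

x̄ = 13.0000
Σ(xᵢ − x̄)² = 856.0000 ⇒ m₂ = 171.20000
Σ(xᵢ − x̄)⁴ = 415348.0000 ⇒ m₄ = 83069.60000
m₂² = 29309.44000
β₂ = m₄/m₂² = 83069.60000 / 29309.44000 ≈ 2.834

2.834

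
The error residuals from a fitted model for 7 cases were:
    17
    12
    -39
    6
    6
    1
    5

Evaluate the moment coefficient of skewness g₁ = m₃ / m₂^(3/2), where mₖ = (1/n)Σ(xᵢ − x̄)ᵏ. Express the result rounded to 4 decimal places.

x̄ = (17 + 12 - 39 + 6 + 6 + 1 + 5) / 7 = 1.1429
deviations (xᵢ − x̄): 15.8571, 10.8571, -40.1429, 4.8571, 4.8571, -0.1429, 3.8571
Σ(xᵢ − x̄)² = 2042.8571 ⇒ m₂ = 2042.8571/7 = 291.83673
Σ(xᵢ − x̄)³ = -59134.5306 ⇒ m₃ = -59134.5306/7 = -8447.79009
m₂^(3/2) = 291.83673^(1.5) = 4985.51395
g₁ = m₃ / m₂^(3/2) = -8447.79009 / 4985.51395 ≈ -1.6945

-1.6945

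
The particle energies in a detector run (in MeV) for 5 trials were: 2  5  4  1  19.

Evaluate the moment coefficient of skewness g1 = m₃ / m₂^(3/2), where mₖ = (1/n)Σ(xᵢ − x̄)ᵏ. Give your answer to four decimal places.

1.3283

x̄ = (2 + 5 + 4 + 1 + 19) / 5 = 6.2000
deviations (xᵢ − x̄): -4.2000, -1.2000, -2.2000, -5.2000, 12.8000
Σ(xᵢ − x̄)² = 214.8000 ⇒ m₂ = 214.8000/5 = 42.96000
Σ(xᵢ − x̄)³ = 1870.0800 ⇒ m₃ = 1870.0800/5 = 374.01600
m₂^(3/2) = 42.96000^(1.5) = 281.57650
g1 = m₃ / m₂^(3/2) = 374.01600 / 281.57650 ≈ 1.3283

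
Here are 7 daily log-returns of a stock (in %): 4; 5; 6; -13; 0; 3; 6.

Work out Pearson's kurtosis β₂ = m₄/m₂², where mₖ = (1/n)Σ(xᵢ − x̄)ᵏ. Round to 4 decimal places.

4.3012

x̄ = 1.5714
Σ(xᵢ − x̄)² = 273.7143 ⇒ m₂ = 39.10204
Σ(xᵢ − x̄)⁴ = 46035.0671 ⇒ m₄ = 6576.43815
m₂² = 1528.96960
β₂ = m₄/m₂² = 6576.43815 / 1528.96960 ≈ 4.3012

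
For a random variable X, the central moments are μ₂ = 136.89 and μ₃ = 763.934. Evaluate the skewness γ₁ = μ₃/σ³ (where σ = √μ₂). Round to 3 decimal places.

0.477

σ = √μ₂ = √136.89 = 11.70000
σ³ = μ₂^(3/2) = 1601.61300
γ₁ = μ₃/σ³ = 763.934 / 1601.61300 ≈ 0.477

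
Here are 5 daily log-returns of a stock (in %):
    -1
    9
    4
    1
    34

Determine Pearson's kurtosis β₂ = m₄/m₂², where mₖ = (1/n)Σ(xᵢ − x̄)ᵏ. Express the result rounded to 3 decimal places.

2.901

x̄ = 9.4000
Σ(xᵢ − x̄)² = 813.2000 ⇒ m₂ = 162.64000
Σ(xᵢ − x̄)⁴ = 383746.2560 ⇒ m₄ = 76749.25120
m₂² = 26451.76960
β₂ = m₄/m₂² = 76749.25120 / 26451.76960 ≈ 2.901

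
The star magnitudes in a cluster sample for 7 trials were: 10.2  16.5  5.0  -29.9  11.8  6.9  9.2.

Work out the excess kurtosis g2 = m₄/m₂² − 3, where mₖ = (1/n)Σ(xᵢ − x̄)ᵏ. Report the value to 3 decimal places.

1.676

x̄ = 4.2429
Σ(xᵢ − x̄)² = 1440.7771 ⇒ m₂ = 205.82531
Σ(xᵢ − x̄)⁴ = 1386683.6866 ⇒ m₄ = 198097.66952
m₂² = 42364.05664
g2 = m₄/m₂² − 3 = 4.67608 − 3 ≈ 1.676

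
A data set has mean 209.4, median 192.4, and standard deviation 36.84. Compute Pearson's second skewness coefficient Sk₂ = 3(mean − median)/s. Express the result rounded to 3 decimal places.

1.384

Sk₂ = 3(209.4 − 192.4) / 36.84 = 3 × 17.0000 / 36.84
    = 51.0000 / 36.84 ≈ 1.384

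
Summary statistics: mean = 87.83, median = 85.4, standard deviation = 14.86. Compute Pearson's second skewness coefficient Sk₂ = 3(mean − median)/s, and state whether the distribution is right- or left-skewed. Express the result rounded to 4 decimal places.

Sk₂ = 3(87.83 − 85.4) / 14.86 = 3 × 2.4300 / 14.86
    = 7.2900 / 14.86 ≈ 0.4906
Sk₂ > 0 ⇒ mean > median ⇒ right-skewed (positive skew).

0.4906, right-skewed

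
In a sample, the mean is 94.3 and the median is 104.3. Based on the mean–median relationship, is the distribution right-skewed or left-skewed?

mean − median = 94.3 − 104.3 = -10.0
mean < median ⇒ the longer tail is on the left ⇒ left-skewed (negatively skewed).

left-skewed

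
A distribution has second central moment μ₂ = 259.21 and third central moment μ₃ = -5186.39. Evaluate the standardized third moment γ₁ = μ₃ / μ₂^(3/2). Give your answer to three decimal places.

σ = √μ₂ = √259.21 = 16.10000
σ³ = μ₂^(3/2) = 4173.28100
γ₁ = μ₃/σ³ = -5186.39 / 4173.28100 ≈ -1.243

-1.243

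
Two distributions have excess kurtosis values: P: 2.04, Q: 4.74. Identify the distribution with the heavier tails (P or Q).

Q

Higher excess kurtosis ⇒ heavier tails relative to the normal distribution.
2.04 vs 4.74: the larger is 4.74, so Q has heavier tails.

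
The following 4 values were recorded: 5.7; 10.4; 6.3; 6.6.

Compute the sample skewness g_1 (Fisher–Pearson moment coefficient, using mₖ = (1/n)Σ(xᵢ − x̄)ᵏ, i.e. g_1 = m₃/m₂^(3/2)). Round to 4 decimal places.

1.0470

x̄ = (5.7 + 10.4 + 6.3 + 6.6) / 4 = 7.2500
deviations (xᵢ − x̄): -1.5500, 3.1500, -0.9500, -0.6500
Σ(xᵢ − x̄)² = 13.6500 ⇒ m₂ = 13.6500/4 = 3.41250
Σ(xᵢ − x̄)³ = 26.4000 ⇒ m₃ = 26.4000/4 = 6.60000
m₂^(3/2) = 3.41250^(1.5) = 6.30390
g_1 = m₃ / m₂^(3/2) = 6.60000 / 6.30390 ≈ 1.0470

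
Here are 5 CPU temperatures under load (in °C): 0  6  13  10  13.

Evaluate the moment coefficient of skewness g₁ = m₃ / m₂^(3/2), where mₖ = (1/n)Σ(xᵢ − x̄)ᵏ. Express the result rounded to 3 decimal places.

x̄ = (0 + 6 + 13 + 10 + 13) / 5 = 8.4000
deviations (xᵢ − x̄): -8.4000, -2.4000, 4.6000, 1.6000, 4.6000
Σ(xᵢ − x̄)² = 121.2000 ⇒ m₂ = 121.2000/5 = 24.24000
Σ(xᵢ − x̄)³ = -407.7600 ⇒ m₃ = -407.7600/5 = -81.55200
m₂^(3/2) = 24.24000^(1.5) = 119.34354
g₁ = m₃ / m₂^(3/2) = -81.55200 / 119.34354 ≈ -0.683

-0.683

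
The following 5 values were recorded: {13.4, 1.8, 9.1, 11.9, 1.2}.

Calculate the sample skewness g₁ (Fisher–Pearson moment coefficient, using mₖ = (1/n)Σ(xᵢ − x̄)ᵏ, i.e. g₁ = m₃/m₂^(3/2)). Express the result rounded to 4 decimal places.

-0.2030

x̄ = (13.4 + 1.8 + 9.1 + 11.9 + 1.2) / 5 = 7.4800
deviations (xᵢ − x̄): 5.9200, -5.6800, 1.6200, 4.4200, -6.2800
Σ(xᵢ − x̄)² = 128.9080 ⇒ m₂ = 128.9080/5 = 25.78160
Σ(xᵢ − x̄)³ = -132.8465 ⇒ m₃ = -132.8465/5 = -26.56930
m₂^(3/2) = 25.78160^(1.5) = 130.90758
g₁ = m₃ / m₂^(3/2) = -26.56930 / 130.90758 ≈ -0.2030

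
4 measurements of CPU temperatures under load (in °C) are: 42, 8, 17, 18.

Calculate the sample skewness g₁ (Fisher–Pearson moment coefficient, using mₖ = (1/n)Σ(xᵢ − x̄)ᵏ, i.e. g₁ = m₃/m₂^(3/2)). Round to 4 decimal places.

x̄ = (42 + 8 + 17 + 18) / 4 = 21.2500
deviations (xᵢ − x̄): 20.7500, -13.2500, -4.2500, -3.2500
Σ(xᵢ − x̄)² = 634.7500 ⇒ m₂ = 634.7500/4 = 158.68750
Σ(xᵢ − x̄)³ = 6496.8750 ⇒ m₃ = 6496.8750/4 = 1624.21875
m₂^(3/2) = 158.68750^(1.5) = 1999.00591
g₁ = m₃ / m₂^(3/2) = 1624.21875 / 1999.00591 ≈ 0.8125

0.8125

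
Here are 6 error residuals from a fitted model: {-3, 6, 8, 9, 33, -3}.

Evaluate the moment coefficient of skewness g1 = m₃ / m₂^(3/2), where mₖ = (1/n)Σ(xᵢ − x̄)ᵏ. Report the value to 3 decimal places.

1.151

x̄ = (-3 + 6 + 8 + 9 + 33 - 3) / 6 = 8.3333
deviations (xᵢ − x̄): -11.3333, -2.3333, -0.3333, 0.6667, 24.6667, -11.3333
Σ(xᵢ − x̄)² = 871.3333 ⇒ m₂ = 871.3333/6 = 145.22222
Σ(xᵢ − x̄)³ = 12084.4444 ⇒ m₃ = 12084.4444/6 = 2014.07407
m₂^(3/2) = 145.22222^(1.5) = 1750.04662
g1 = m₃ / m₂^(3/2) = 2014.07407 / 1750.04662 ≈ 1.151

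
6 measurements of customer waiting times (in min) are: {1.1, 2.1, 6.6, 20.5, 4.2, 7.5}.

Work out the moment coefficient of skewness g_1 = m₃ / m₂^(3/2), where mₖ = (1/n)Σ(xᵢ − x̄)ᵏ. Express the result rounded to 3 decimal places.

1.316

x̄ = (1.1 + 2.1 + 6.6 + 20.5 + 4.2 + 7.5) / 6 = 7.0000
deviations (xᵢ − x̄): -5.9000, -4.9000, -0.4000, 13.5000, -2.8000, 0.5000
Σ(xᵢ − x̄)² = 249.3200 ⇒ m₂ = 249.3200/6 = 41.55333
Σ(xᵢ − x̄)³ = 2115.4560 ⇒ m₃ = 2115.4560/6 = 352.57600
m₂^(3/2) = 41.55333^(1.5) = 267.86058
g_1 = m₃ / m₂^(3/2) = 352.57600 / 267.86058 ≈ 1.316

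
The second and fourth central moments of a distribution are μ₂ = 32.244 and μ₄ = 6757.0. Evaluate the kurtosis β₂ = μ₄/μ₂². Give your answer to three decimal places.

6.499

μ₂² = 32.244² = 1039.67554
μ₄/μ₂² = 6757.0 / 1039.67554 = 6.49914
β₂ ≈ 6.499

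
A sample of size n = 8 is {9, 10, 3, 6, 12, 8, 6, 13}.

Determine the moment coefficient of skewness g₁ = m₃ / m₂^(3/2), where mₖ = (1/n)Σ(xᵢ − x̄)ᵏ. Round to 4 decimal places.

x̄ = (9 + 10 + 3 + 6 + 12 + 8 + 6 + 13) / 8 = 8.3750
deviations (xᵢ − x̄): 0.6250, 1.6250, -5.3750, -2.3750, 3.6250, -0.3750, -2.3750, 4.6250
Σ(xᵢ − x̄)² = 77.8750 ⇒ m₂ = 77.8750/8 = 9.73438
Σ(xᵢ − x̄)³ = -31.0313 ⇒ m₃ = -31.0313/8 = -3.87891
m₂^(3/2) = 9.73438^(1.5) = 30.37121
g₁ = m₃ / m₂^(3/2) = -3.87891 / 30.37121 ≈ -0.1277

-0.1277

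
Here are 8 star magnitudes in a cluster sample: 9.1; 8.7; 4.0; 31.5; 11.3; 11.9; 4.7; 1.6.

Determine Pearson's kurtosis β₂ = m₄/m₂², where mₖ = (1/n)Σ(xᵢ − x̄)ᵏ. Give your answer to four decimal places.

x̄ = 10.3500
Σ(xᵢ − x̄)² = 603.7200 ⇒ m₂ = 75.46500
Σ(xᵢ − x̄)⁴ = 208620.6253 ⇒ m₄ = 26077.57817
m₂² = 5694.96622
β₂ = m₄/m₂² = 26077.57817 / 5694.96622 ≈ 4.5791

4.5791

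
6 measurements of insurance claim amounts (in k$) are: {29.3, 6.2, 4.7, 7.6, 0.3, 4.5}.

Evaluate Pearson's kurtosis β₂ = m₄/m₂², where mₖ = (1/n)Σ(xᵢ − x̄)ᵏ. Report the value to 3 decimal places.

3.833

x̄ = 8.7667
Σ(xᵢ − x̄)² = 535.9933 ⇒ m₂ = 89.33222
Σ(xᵢ − x̄)⁴ = 183550.3614 ⇒ m₄ = 30591.72691
m₂² = 7980.24593
β₂ = m₄/m₂² = 30591.72691 / 7980.24593 ≈ 3.833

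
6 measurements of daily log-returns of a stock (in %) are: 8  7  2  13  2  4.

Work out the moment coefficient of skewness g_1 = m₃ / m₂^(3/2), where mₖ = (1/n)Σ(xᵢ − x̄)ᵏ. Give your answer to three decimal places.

0.620

x̄ = (8 + 7 + 2 + 13 + 2 + 4) / 6 = 6.0000
deviations (xᵢ − x̄): 2.0000, 1.0000, -4.0000, 7.0000, -4.0000, -2.0000
Σ(xᵢ − x̄)² = 90.0000 ⇒ m₂ = 90.0000/6 = 15.00000
Σ(xᵢ − x̄)³ = 216.0000 ⇒ m₃ = 216.0000/6 = 36.00000
m₂^(3/2) = 15.00000^(1.5) = 58.09475
g_1 = m₃ / m₂^(3/2) = 36.00000 / 58.09475 ≈ 0.620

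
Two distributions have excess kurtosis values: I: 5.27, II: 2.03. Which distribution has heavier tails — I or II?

I

Higher excess kurtosis ⇒ heavier tails relative to the normal distribution.
5.27 vs 2.03: the larger is 5.27, so I has heavier tails.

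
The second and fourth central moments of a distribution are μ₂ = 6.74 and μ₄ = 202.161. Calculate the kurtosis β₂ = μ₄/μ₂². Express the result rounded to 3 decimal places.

4.450

μ₂² = 6.74² = 45.42760
μ₄/μ₂² = 202.161 / 45.42760 = 4.45018
β₂ ≈ 4.450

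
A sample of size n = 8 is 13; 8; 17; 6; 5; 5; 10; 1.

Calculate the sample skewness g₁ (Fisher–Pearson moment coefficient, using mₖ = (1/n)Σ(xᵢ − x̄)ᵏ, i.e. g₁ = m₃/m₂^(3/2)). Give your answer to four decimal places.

0.4525

x̄ = (13 + 8 + 17 + 6 + 5 + 5 + 10 + 1) / 8 = 8.1250
deviations (xᵢ − x̄): 4.8750, -0.1250, 8.8750, -2.1250, -3.1250, -3.1250, 1.8750, -7.1250
Σ(xᵢ − x̄)² = 180.8750 ⇒ m₂ = 180.8750/8 = 22.60938
Σ(xᵢ − x̄)³ = 389.1563 ⇒ m₃ = 389.1563/8 = 48.64453
m₂^(3/2) = 22.60938^(1.5) = 107.50603
g₁ = m₃ / m₂^(3/2) = 48.64453 / 107.50603 ≈ 0.4525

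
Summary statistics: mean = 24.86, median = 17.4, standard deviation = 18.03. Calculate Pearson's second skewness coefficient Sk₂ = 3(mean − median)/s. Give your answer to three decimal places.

1.241

Sk₂ = 3(24.86 − 17.4) / 18.03 = 3 × 7.4600 / 18.03
    = 22.3800 / 18.03 ≈ 1.241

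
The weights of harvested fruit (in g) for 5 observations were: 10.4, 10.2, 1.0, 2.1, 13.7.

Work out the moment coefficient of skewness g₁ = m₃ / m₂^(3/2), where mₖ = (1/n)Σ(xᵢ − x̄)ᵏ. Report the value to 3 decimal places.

x̄ = (10.4 + 10.2 + 1.0 + 2.1 + 13.7) / 5 = 7.4800
deviations (xᵢ − x̄): 2.9200, 2.7200, -6.4800, -5.3800, 6.2200
Σ(xᵢ − x̄)² = 125.5480 ⇒ m₂ = 125.5480/5 = 25.10960
Σ(xᵢ − x̄)³ = -142.1561 ⇒ m₃ = -142.1561/5 = -28.43122
m₂^(3/2) = 25.10960^(1.5) = 125.82290
g₁ = m₃ / m₂^(3/2) = -28.43122 / 125.82290 ≈ -0.226

-0.226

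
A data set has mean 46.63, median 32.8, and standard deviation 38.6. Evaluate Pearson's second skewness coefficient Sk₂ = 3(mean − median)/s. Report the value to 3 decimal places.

Sk₂ = 3(46.63 − 32.8) / 38.6 = 3 × 13.8300 / 38.6
    = 41.4900 / 38.6 ≈ 1.075

1.075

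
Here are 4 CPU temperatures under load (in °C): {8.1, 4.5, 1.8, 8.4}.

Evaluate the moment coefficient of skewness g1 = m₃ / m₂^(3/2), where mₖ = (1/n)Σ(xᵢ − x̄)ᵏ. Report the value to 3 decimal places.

x̄ = (8.1 + 4.5 + 1.8 + 8.4) / 4 = 5.7000
deviations (xᵢ − x̄): 2.4000, -1.2000, -3.9000, 2.7000
Σ(xᵢ − x̄)² = 29.7000 ⇒ m₂ = 29.7000/4 = 7.42500
Σ(xᵢ − x̄)³ = -27.5400 ⇒ m₃ = -27.5400/4 = -6.88500
m₂^(3/2) = 7.42500^(1.5) = 20.23227
g1 = m₃ / m₂^(3/2) = -6.88500 / 20.23227 ≈ -0.340

-0.340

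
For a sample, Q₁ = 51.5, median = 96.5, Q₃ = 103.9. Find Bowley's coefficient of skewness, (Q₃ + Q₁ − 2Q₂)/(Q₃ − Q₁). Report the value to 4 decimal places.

-0.7176

numerator: Q₃ + Q₁ − 2Q₂ = 103.9 + 51.5 − 2×96.5 = -37.6000
denominator: Q₃ − Q₁ = 103.9 − 51.5 = 52.4000
Bowley skewness = -37.6000 / 52.4000 ≈ -0.7176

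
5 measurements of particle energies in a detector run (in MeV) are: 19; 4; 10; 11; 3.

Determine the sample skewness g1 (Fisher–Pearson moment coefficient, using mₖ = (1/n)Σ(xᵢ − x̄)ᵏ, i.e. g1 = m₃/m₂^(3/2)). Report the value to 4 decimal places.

0.4944

x̄ = (19 + 4 + 10 + 11 + 3) / 5 = 9.4000
deviations (xᵢ − x̄): 9.6000, -5.4000, 0.6000, 1.6000, -6.4000
Σ(xᵢ − x̄)² = 165.2000 ⇒ m₂ = 165.2000/5 = 33.04000
Σ(xᵢ − x̄)³ = 469.4400 ⇒ m₃ = 469.4400/5 = 93.88800
m₂^(3/2) = 33.04000^(1.5) = 189.91535
g1 = m₃ / m₂^(3/2) = 93.88800 / 189.91535 ≈ 0.4944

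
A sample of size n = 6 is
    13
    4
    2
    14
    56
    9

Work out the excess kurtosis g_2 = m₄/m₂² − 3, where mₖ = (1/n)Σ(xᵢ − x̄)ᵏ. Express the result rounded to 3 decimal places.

0.811

x̄ = 16.3333
Σ(xᵢ − x̄)² = 2001.3333 ⇒ m₂ = 333.55556
Σ(xᵢ − x̄)⁴ = 2544117.7778 ⇒ m₄ = 424019.62963
m₂² = 111259.30864
g_2 = m₄/m₂² − 3 = 3.81109 − 3 ≈ 0.811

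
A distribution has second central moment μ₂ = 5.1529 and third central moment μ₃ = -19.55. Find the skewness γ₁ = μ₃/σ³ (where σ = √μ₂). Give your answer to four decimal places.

-1.6714

σ = √μ₂ = √5.1529 = 2.27000
σ³ = μ₂^(3/2) = 11.69708
γ₁ = μ₃/σ³ = -19.55 / 11.69708 ≈ -1.6714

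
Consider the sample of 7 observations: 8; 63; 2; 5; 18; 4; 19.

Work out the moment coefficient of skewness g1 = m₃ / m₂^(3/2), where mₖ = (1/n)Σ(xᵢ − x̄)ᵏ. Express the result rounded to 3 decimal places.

1.648

x̄ = (8 + 63 + 2 + 5 + 18 + 4 + 19) / 7 = 17.0000
deviations (xᵢ − x̄): -9.0000, 46.0000, -15.0000, -12.0000, 1.0000, -13.0000, 2.0000
Σ(xᵢ − x̄)² = 2740.0000 ⇒ m₂ = 2740.0000/7 = 391.42857
Σ(xᵢ − x̄)³ = 89316.0000 ⇒ m₃ = 89316.0000/7 = 12759.42857
m₂^(3/2) = 391.42857^(1.5) = 7744.23965
g1 = m₃ / m₂^(3/2) = 12759.42857 / 7744.23965 ≈ 1.648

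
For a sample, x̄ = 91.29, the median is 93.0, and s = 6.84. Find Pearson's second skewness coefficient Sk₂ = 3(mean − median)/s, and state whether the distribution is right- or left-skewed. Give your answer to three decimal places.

-0.750, left-skewed

Sk₂ = 3(91.29 − 93.0) / 6.84 = 3 × -1.7100 / 6.84
    = -5.1300 / 6.84 ≈ -0.750
Sk₂ < 0 ⇒ mean < median ⇒ left-skewed (negative skew).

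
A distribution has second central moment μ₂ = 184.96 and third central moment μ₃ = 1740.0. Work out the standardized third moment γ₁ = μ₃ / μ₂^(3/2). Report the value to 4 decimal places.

0.6917

σ = √μ₂ = √184.96 = 13.60000
σ³ = μ₂^(3/2) = 2515.45600
γ₁ = μ₃/σ³ = 1740.0 / 2515.45600 ≈ 0.6917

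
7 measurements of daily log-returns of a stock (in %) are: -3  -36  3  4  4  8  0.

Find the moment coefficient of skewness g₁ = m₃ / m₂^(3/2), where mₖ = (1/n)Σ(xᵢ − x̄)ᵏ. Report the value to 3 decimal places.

x̄ = (-3 - 36 + 3 + 4 + 4 + 8 + 0) / 7 = -2.8571
deviations (xᵢ − x̄): -0.1429, -33.1429, 5.8571, 6.8571, 6.8571, 10.8571, 2.8571
Σ(xᵢ − x̄)² = 1352.8571 ⇒ m₂ = 1352.8571/7 = 193.26531
Σ(xᵢ − x̄)³ = -34256.8163 ⇒ m₃ = -34256.8163/7 = -4893.83090
m₂^(3/2) = 193.26531^(1.5) = 2686.77222
g₁ = m₃ / m₂^(3/2) = -4893.83090 / 2686.77222 ≈ -1.821

-1.821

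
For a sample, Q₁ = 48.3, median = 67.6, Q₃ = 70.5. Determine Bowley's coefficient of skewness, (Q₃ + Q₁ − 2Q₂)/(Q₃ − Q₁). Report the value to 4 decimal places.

numerator: Q₃ + Q₁ − 2Q₂ = 70.5 + 48.3 − 2×67.6 = -16.4000
denominator: Q₃ − Q₁ = 70.5 − 48.3 = 22.2000
Bowley skewness = -16.4000 / 22.2000 ≈ -0.7387

-0.7387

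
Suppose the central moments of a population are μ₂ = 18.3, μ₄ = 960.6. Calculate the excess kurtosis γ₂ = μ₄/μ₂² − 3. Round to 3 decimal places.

μ₂² = 18.3² = 334.89000
μ₄/μ₂² = 960.6 / 334.89000 = 2.86840
γ₂ = 2.86840 − 3 ≈ -0.132

-0.132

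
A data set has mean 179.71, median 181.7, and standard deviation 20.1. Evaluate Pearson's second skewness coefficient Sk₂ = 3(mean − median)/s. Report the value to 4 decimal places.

Sk₂ = 3(179.71 − 181.7) / 20.1 = 3 × -1.9900 / 20.1
    = -5.9700 / 20.1 ≈ -0.2970

-0.2970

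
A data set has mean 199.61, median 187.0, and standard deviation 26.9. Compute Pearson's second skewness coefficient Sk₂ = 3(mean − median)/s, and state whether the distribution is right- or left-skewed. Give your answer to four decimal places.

Sk₂ = 3(199.61 − 187.0) / 26.9 = 3 × 12.6100 / 26.9
    = 37.8300 / 26.9 ≈ 1.4063
Sk₂ > 0 ⇒ mean > median ⇒ right-skewed (positive skew).

1.4063, right-skewed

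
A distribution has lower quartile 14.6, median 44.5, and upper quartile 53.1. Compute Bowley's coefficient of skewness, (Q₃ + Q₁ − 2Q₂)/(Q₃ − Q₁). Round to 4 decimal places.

numerator: Q₃ + Q₁ − 2Q₂ = 53.1 + 14.6 − 2×44.5 = -21.3000
denominator: Q₃ − Q₁ = 53.1 − 14.6 = 38.5000
Bowley skewness = -21.3000 / 38.5000 ≈ -0.5532

-0.5532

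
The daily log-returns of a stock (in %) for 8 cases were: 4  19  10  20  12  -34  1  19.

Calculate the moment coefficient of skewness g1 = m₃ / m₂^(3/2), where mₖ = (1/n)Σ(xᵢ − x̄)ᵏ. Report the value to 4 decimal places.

-1.6076

x̄ = (4 + 19 + 10 + 20 + 12 - 34 + 1 + 19) / 8 = 6.3750
deviations (xᵢ − x̄): -2.3750, 12.6250, 3.6250, 13.6250, 5.6250, -40.3750, -5.3750, 12.6250
Σ(xᵢ − x̄)² = 2213.8750 ⇒ m₂ = 2213.8750/8 = 276.73438
Σ(xᵢ − x̄)³ = -59206.0313 ⇒ m₃ = -59206.0313/8 = -7400.75391
m₂^(3/2) = 276.73438^(1.5) = 4603.56907
g1 = m₃ / m₂^(3/2) = -7400.75391 / 4603.56907 ≈ -1.6076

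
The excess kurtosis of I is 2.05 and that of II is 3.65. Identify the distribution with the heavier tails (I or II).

II

Higher excess kurtosis ⇒ heavier tails relative to the normal distribution.
2.05 vs 3.65: the larger is 3.65, so II has heavier tails.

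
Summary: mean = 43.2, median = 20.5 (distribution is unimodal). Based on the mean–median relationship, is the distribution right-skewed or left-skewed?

mean − median = 43.2 − 20.5 = 22.7
mean > median ⇒ the longer tail is on the right ⇒ right-skewed (positively skewed).

right-skewed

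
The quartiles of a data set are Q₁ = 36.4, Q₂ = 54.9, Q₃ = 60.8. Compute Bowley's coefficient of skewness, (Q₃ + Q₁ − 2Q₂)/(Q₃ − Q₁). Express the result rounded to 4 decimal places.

-0.5164

numerator: Q₃ + Q₁ − 2Q₂ = 60.8 + 36.4 − 2×54.9 = -12.6000
denominator: Q₃ − Q₁ = 60.8 − 36.4 = 24.4000
Bowley skewness = -12.6000 / 24.4000 ≈ -0.5164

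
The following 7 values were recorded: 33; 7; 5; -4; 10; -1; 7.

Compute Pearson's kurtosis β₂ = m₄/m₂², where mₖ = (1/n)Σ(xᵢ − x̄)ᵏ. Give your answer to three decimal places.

x̄ = 8.1429
Σ(xᵢ − x̄)² = 864.8571 ⇒ m₂ = 123.55102
Σ(xᵢ − x̄)⁴ = 410614.3382 ⇒ m₄ = 58659.19117
m₂² = 15264.85464
β₂ = m₄/m₂² = 58659.19117 / 15264.85464 ≈ 3.843

3.843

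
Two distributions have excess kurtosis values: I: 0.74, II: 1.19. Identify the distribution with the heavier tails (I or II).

II

Higher excess kurtosis ⇒ heavier tails relative to the normal distribution.
0.74 vs 1.19: the larger is 1.19, so II has heavier tails.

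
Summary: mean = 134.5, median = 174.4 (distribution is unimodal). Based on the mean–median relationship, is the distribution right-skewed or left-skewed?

left-skewed

mean − median = 134.5 − 174.4 = -39.9
mean < median ⇒ the longer tail is on the left ⇒ left-skewed (negatively skewed).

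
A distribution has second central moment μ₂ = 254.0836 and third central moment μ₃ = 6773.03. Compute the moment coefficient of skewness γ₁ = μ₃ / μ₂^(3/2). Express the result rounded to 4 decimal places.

1.6723

σ = √μ₂ = √254.0836 = 15.94000
σ³ = μ₂^(3/2) = 4050.09258
γ₁ = μ₃/σ³ = 6773.03 / 4050.09258 ≈ 1.6723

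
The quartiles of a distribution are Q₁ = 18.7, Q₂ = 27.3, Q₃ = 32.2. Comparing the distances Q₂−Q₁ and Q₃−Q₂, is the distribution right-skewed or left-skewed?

left-skewed

Q₂ − Q₁ = 8.6;  Q₃ − Q₂ = 4.9
Q₂ − Q₁ > Q₃ − Q₂ ⇒ the lower half is more spread out ⇒ left-skewed.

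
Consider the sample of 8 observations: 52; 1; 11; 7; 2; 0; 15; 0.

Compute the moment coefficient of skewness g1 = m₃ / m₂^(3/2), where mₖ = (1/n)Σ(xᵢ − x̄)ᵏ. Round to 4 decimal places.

1.8489

x̄ = (52 + 1 + 11 + 7 + 2 + 0 + 15 + 0) / 8 = 11.0000
deviations (xᵢ − x̄): 41.0000, -10.0000, 0.0000, -4.0000, -9.0000, -11.0000, 4.0000, -11.0000
Σ(xᵢ − x̄)² = 2136.0000 ⇒ m₂ = 2136.0000/8 = 267.00000
Σ(xᵢ − x̄)³ = 64530.0000 ⇒ m₃ = 64530.0000/8 = 8066.25000
m₂^(3/2) = 267.00000^(1.5) = 4362.81595
g1 = m₃ / m₂^(3/2) = 8066.25000 / 4362.81595 ≈ 1.8489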